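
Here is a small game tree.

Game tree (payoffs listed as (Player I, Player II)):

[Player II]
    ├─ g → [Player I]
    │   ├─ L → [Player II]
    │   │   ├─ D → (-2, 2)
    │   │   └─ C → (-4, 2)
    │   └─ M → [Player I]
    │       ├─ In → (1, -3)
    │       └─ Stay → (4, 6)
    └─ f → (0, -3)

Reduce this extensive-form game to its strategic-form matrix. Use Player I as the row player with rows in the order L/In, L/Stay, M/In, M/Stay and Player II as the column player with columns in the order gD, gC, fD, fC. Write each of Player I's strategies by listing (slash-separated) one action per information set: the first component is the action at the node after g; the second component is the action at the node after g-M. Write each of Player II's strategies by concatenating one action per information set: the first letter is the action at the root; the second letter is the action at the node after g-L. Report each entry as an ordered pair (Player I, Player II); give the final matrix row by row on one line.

L/In: (-2,2) (-4,2) (0,-3) (0,-3) | L/Stay: (-2,2) (-4,2) (0,-3) (0,-3) | M/In: (1,-3) (1,-3) (0,-3) (0,-3) | M/Stay: (4,6) (4,6) (0,-3) (0,-3)

Row L/In: gD→(-2,2), gC→(-4,2), fD→(0,-3), fC→(0,-3)
Row L/Stay: gD→(-2,2), gC→(-4,2), fD→(0,-3), fC→(0,-3)
Row M/In: gD→(1,-3), gC→(1,-3), fD→(0,-3), fC→(0,-3)
Row M/Stay: gD→(4,6), gC→(4,6), fD→(0,-3), fC→(0,-3)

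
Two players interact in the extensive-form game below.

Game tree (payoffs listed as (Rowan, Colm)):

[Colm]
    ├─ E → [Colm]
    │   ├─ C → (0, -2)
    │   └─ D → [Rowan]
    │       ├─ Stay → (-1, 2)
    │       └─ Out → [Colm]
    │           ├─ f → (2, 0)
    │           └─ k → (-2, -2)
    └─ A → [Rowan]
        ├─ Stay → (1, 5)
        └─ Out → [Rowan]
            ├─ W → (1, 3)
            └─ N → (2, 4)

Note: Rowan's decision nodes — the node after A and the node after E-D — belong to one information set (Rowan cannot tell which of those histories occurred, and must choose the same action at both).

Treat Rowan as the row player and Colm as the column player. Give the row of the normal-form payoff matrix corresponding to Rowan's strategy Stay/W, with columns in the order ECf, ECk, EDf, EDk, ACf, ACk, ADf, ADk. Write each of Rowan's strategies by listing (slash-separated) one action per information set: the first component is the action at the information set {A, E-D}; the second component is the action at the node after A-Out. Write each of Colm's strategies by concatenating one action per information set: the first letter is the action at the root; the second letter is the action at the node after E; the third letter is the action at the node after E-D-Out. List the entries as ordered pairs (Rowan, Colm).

vs ECf: Colm plays E → Colm plays C at [E] → (0, -2)
vs ECk: Colm plays E → Colm plays C at [E] → (0, -2)
vs EDf: Colm plays E → Colm plays D at [E] → Rowan plays Stay at [E-D] → (-1, 2)
vs EDk: Colm plays E → Colm plays D at [E] → Rowan plays Stay at [E-D] → (-1, 2)
vs ACf: Colm plays A → Rowan plays Stay at [A] → (1, 5)
vs ACk: Colm plays A → Rowan plays Stay at [A] → (1, 5)
vs ADf: Colm plays A → Rowan plays Stay at [A] → (1, 5)
vs ADk: Colm plays A → Rowan plays Stay at [A] → (1, 5)

(0,-2) (0,-2) (-1,2) (-1,2) (1,5) (1,5) (1,5) (1,5)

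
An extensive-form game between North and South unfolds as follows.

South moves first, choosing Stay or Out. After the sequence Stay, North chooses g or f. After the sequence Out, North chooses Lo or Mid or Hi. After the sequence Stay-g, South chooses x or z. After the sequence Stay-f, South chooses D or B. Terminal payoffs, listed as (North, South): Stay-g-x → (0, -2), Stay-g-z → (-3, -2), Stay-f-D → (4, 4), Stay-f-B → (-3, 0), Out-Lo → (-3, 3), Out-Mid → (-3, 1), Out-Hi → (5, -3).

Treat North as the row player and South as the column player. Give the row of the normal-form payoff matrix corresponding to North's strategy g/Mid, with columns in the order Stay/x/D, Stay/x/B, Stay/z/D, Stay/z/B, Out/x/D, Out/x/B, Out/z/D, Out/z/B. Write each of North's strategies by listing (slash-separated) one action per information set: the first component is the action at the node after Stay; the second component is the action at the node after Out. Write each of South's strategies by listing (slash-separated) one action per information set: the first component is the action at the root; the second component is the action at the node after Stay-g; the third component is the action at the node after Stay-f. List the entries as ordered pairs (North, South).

(0,-2) (0,-2) (-3,-2) (-3,-2) (-3,1) (-3,1) (-3,1) (-3,1)

vs Stay/x/D: South plays Stay → North plays g at [Stay] → South plays x at [Stay-g] → (0, -2)
vs Stay/x/B: South plays Stay → North plays g at [Stay] → South plays x at [Stay-g] → (0, -2)
vs Stay/z/D: South plays Stay → North plays g at [Stay] → South plays z at [Stay-g] → (-3, -2)
vs Stay/z/B: South plays Stay → North plays g at [Stay] → South plays z at [Stay-g] → (-3, -2)
vs Out/x/D: South plays Out → North plays Mid at [Out] → (-3, 1)
vs Out/x/B: South plays Out → North plays Mid at [Out] → (-3, 1)
vs Out/z/D: South plays Out → North plays Mid at [Out] → (-3, 1)
vs Out/z/B: South plays Out → North plays Mid at [Out] → (-3, 1)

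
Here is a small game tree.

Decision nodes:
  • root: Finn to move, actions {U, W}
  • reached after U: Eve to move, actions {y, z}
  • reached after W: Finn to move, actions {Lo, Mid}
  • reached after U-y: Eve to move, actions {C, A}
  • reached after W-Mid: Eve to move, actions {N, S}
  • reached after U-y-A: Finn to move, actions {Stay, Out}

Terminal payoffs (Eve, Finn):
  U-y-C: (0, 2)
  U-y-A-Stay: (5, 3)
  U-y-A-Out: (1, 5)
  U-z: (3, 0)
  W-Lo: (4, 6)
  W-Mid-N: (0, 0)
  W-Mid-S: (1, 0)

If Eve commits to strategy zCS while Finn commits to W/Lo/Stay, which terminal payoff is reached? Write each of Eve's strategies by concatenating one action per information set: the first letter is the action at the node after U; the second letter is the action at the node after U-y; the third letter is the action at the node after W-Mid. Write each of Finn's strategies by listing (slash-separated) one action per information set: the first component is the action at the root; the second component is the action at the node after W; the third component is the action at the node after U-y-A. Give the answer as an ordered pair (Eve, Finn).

(4, 6)

Trace the play path from the root:
  Finn plays W
  Finn plays Lo at [W]
→ terminal payoff (4, 6).
(Eve's choice at the node after U is never reached on this path, so it doesn't affect the outcome.)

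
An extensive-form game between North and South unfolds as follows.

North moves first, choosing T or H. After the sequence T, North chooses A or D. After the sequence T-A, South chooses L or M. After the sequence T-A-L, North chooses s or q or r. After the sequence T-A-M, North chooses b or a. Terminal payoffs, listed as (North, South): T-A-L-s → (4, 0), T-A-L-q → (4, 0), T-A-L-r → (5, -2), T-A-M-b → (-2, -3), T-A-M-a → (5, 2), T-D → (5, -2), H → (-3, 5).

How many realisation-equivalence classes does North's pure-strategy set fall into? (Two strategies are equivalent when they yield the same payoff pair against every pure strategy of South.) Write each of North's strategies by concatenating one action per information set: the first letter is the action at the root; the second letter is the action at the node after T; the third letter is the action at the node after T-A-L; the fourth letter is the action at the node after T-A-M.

North has 24 pure strategies: TAsb, TAsa, TAqb, TAqa, TArb, TAra, TDsb, TDsa, TDqb, TDqa, TDrb, TDra, HAsb, HAsa, HAqb, HAqa, HArb, HAra, HDsb, HDsa, HDqb, HDqa, HDrb, HDra. Columns: L, M.
{TAsb, TAqb} → row (4,0) (-2,-3)
{TAsa, TAqa} → row (4,0) (5,2)
{TArb} → row (5,-2) (-2,-3)
{TAra} → row (5,-2) (5,2)
{TDsb, TDsa, TDqb, TDqa, TDrb, TDra} → row (5,-2) (5,-2)
{HAsb, HAsa, HAqb, HAqa, HArb, HAra, HDsb, HDsa, HDqb, HDqa, HDrb, HDra} → row (-3,5) (-3,5)
That's 6 distinct rows out of 24 strategies.

6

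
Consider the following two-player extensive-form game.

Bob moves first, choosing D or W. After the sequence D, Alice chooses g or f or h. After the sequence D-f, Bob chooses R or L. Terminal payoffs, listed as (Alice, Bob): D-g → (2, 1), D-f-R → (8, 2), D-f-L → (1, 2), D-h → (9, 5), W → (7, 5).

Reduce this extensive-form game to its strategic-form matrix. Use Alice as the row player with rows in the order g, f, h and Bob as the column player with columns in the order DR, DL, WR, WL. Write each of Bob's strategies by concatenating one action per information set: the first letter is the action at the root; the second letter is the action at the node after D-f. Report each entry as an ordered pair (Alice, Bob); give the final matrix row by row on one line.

g: (2,1) (2,1) (7,5) (7,5) | f: (8,2) (1,2) (7,5) (7,5) | h: (9,5) (9,5) (7,5) (7,5)

Row g: DR→(2,1), DL→(2,1), WR→(7,5), WL→(7,5)
Row f: DR→(8,2), DL→(1,2), WR→(7,5), WL→(7,5)
Row h: DR→(9,5), DL→(9,5), WR→(7,5), WL→(7,5)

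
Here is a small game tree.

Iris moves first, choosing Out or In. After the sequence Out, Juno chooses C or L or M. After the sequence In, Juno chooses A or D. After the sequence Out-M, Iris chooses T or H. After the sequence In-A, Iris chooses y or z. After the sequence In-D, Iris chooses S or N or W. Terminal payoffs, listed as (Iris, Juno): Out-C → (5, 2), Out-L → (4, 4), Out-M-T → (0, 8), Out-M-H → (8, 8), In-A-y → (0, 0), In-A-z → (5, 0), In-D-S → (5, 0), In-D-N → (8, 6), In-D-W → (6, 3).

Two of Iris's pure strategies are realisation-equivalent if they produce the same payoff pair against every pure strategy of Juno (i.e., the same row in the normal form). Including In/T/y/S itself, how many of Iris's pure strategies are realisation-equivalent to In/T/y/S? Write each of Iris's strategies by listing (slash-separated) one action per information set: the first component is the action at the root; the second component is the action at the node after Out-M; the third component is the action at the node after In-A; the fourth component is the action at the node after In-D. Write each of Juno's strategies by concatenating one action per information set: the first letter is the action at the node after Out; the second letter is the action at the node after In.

Row for In/T/y/S (columns CA, CD, LA, LD, MA, MD): (0,0) (5,0) (0,0) (5,0) (0,0) (5,0).
Under In/T/y/S, Iris's choice at the node after Out-M can never be reached regardless of what Juno does, so varying those choices leaves every outcome unchanged.
Holding the reachable choices fixed and varying the unreachable one freely already gives 2 equivalent strategies.
No other strategy reproduces this row, so those 2 are the full class: In/T/y/S, In/H/y/S.

2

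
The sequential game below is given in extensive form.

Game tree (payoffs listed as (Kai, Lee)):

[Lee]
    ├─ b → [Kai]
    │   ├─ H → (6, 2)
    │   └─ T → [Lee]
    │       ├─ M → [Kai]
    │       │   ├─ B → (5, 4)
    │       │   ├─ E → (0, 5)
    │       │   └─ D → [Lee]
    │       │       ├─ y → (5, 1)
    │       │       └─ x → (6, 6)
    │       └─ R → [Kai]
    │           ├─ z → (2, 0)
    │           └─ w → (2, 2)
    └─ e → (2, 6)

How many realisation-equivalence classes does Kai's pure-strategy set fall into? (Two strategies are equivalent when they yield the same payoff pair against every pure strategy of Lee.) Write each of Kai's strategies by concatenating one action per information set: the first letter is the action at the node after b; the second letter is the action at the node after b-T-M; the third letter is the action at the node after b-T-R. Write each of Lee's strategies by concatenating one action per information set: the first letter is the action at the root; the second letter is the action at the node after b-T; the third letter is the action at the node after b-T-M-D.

7

Kai has 12 pure strategies: HBz, HBw, HEz, HEw, HDz, HDw, TBz, TBw, TEz, TEw, TDz, TDw. Columns: bMy, bMx, bRy, bRx, eMy, eMx, eRy, eRx.
{HBz, HBw, HEz, HEw, HDz, HDw} → row (6,2) (6,2) (6,2) (6,2) (2,6) (2,6) (2,6) (2,6)
{TBz} → row (5,4) (5,4) (2,0) (2,0) (2,6) (2,6) (2,6) (2,6)
{TBw} → row (5,4) (5,4) (2,2) (2,2) (2,6) (2,6) (2,6) (2,6)
{TEz} → row (0,5) (0,5) (2,0) (2,0) (2,6) (2,6) (2,6) (2,6)
{TEw} → row (0,5) (0,5) (2,2) (2,2) (2,6) (2,6) (2,6) (2,6)
{TDz} → row (5,1) (6,6) (2,0) (2,0) (2,6) (2,6) (2,6) (2,6)
{TDw} → row (5,1) (6,6) (2,2) (2,2) (2,6) (2,6) (2,6) (2,6)
That's 7 distinct rows out of 12 strategies.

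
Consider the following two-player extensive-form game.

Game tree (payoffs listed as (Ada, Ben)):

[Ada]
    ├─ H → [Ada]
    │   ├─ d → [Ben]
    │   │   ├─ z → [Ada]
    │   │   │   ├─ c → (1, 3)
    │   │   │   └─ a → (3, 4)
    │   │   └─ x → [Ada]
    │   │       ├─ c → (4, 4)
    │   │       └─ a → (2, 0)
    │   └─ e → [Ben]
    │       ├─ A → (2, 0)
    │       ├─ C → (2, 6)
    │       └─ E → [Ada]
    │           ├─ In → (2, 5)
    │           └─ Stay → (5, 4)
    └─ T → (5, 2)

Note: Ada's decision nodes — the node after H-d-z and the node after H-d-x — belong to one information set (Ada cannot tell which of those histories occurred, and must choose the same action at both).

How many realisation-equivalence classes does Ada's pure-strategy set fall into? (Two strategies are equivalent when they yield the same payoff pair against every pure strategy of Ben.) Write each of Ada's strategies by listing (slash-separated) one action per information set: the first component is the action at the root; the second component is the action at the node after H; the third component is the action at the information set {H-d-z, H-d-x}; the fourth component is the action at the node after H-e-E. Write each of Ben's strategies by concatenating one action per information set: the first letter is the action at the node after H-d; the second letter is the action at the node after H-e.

5

Ada has 16 pure strategies: H/d/c/In, H/d/c/Stay, H/d/a/In, H/d/a/Stay, H/e/c/In, H/e/c/Stay, H/e/a/In, H/e/a/Stay, T/d/c/In, T/d/c/Stay, T/d/a/In, T/d/a/Stay, T/e/c/In, T/e/c/Stay, T/e/a/In, T/e/a/Stay. Columns: zA, zC, zE, xA, xC, xE.
{H/d/c/In, H/d/c/Stay} → row (1,3) (1,3) (1,3) (4,4) (4,4) (4,4)
{H/d/a/In, H/d/a/Stay} → row (3,4) (3,4) (3,4) (2,0) (2,0) (2,0)
{H/e/c/In, H/e/a/In} → row (2,0) (2,6) (2,5) (2,0) (2,6) (2,5)
{H/e/c/Stay, H/e/a/Stay} → row (2,0) (2,6) (5,4) (2,0) (2,6) (5,4)
{T/d/c/In, T/d/c/Stay, T/d/a/In, T/d/a/Stay, T/e/c/In, T/e/c/Stay, T/e/a/In, T/e/a/Stay} → row (5,2) (5,2) (5,2) (5,2) (5,2) (5,2)
That's 5 distinct rows out of 16 strategies.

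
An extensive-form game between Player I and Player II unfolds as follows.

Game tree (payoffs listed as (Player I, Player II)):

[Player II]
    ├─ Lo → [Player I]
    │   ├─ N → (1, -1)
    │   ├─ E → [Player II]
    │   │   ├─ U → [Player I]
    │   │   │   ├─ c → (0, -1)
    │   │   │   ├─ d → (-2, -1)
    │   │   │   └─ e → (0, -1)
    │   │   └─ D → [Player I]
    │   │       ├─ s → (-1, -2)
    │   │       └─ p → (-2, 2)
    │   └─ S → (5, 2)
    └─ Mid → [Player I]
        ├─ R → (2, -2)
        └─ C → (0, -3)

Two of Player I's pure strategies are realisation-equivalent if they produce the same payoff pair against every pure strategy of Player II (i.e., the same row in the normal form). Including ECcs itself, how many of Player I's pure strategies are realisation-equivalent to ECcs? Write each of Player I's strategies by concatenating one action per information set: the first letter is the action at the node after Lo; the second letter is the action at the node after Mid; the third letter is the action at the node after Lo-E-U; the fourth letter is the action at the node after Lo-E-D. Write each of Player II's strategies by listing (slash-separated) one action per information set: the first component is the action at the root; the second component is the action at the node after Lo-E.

Row for ECcs (columns Lo/U, Lo/D, Mid/U, Mid/D): (0,-1) (-1,-2) (0,-3) (0,-3).
Every one of Player I's information sets is on the play path for some reply by Player II when Player I follows ECcs.
Even so, ECes happens to produce the same payoff in every column — so 2 strategies share this row.

2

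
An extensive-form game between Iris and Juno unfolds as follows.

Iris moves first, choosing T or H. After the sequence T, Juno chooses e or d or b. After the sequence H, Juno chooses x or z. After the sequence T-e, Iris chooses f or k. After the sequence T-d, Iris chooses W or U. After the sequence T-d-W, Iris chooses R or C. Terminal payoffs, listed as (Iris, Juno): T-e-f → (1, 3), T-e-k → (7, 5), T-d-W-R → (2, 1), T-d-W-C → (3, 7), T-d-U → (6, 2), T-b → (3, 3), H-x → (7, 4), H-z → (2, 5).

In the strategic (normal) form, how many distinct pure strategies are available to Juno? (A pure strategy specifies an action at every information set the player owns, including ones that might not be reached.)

6

Juno owns the node after T with actions {e, d, b} — three choices.
Juno owns the node after H with actions {x, z} — two choices.
A pure strategy fixes one action at each information set independently, so the count is the product 3 × 2 = 6.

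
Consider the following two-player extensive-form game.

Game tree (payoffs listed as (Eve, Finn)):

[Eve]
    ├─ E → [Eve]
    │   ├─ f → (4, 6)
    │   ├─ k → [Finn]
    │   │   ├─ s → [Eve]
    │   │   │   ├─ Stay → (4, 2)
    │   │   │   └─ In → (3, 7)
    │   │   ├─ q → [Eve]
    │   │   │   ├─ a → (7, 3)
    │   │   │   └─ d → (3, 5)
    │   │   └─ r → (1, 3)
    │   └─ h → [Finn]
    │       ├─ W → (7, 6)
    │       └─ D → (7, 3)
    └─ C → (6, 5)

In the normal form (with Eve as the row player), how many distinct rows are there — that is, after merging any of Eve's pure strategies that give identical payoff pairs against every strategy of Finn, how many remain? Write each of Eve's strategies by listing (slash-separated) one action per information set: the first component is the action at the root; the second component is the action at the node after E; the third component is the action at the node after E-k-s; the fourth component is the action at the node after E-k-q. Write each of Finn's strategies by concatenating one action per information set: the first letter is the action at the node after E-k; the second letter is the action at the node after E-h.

7

Eve has 24 pure strategies: E/f/Stay/a, E/f/Stay/d, E/f/In/a, E/f/In/d, E/k/Stay/a, E/k/Stay/d, E/k/In/a, E/k/In/d, E/h/Stay/a, E/h/Stay/d, E/h/In/a, E/h/In/d, C/f/Stay/a, C/f/Stay/d, C/f/In/a, C/f/In/d, C/k/Stay/a, C/k/Stay/d, C/k/In/a, C/k/In/d, C/h/Stay/a, C/h/Stay/d, C/h/In/a, C/h/In/d. Columns: sW, sD, qW, qD, rW, rD.
{E/f/Stay/a, E/f/Stay/d, E/f/In/a, E/f/In/d} → row (4,6) (4,6) (4,6) (4,6) (4,6) (4,6)
{E/k/Stay/a} → row (4,2) (4,2) (7,3) (7,3) (1,3) (1,3)
{E/k/Stay/d} → row (4,2) (4,2) (3,5) (3,5) (1,3) (1,3)
{E/k/In/a} → row (3,7) (3,7) (7,3) (7,3) (1,3) (1,3)
{E/k/In/d} → row (3,7) (3,7) (3,5) (3,5) (1,3) (1,3)
{E/h/Stay/a, E/h/Stay/d, E/h/In/a, E/h/In/d} → row (7,6) (7,3) (7,6) (7,3) (7,6) (7,3)
{C/f/Stay/a, C/f/Stay/d, C/f/In/a, C/f/In/d, C/k/Stay/a, C/k/Stay/d, C/k/In/a, C/k/In/d, C/h/Stay/a, C/h/Stay/d, C/h/In/a, C/h/In/d} → row (6,5) (6,5) (6,5) (6,5) (6,5) (6,5)
That's 7 distinct rows out of 24 strategies.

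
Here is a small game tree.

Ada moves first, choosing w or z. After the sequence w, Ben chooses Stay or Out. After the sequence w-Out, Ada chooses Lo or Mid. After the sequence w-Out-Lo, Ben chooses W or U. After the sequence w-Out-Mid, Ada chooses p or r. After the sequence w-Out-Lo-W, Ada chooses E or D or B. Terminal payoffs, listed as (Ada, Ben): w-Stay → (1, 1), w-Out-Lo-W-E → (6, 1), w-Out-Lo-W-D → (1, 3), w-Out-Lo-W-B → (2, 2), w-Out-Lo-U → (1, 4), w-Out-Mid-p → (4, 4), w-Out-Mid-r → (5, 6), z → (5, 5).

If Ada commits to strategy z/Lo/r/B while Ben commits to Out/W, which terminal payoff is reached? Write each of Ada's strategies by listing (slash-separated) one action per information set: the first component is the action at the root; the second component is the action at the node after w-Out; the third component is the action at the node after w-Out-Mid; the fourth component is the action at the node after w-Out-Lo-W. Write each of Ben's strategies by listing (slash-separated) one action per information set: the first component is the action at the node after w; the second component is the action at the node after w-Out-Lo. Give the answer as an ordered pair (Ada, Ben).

Trace the play path from the root:
  Ada plays z
→ terminal payoff (5, 5).
(Ada's choice at the node after w-Out is never reached on this path, so it doesn't affect the outcome.)

(5, 5)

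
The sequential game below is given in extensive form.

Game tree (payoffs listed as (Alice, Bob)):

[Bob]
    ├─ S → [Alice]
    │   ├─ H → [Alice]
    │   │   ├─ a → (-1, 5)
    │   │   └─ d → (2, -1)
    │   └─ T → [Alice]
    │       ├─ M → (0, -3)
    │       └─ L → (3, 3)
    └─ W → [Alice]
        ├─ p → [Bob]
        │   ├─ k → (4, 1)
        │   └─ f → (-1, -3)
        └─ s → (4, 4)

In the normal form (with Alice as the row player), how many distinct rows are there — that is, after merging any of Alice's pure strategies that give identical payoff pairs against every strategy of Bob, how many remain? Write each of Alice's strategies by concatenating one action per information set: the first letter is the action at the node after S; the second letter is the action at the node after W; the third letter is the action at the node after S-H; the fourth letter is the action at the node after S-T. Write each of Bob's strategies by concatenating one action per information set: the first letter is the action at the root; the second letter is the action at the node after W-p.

Alice has 16 pure strategies: HpaM, HpaL, HpdM, HpdL, HsaM, HsaL, HsdM, HsdL, TpaM, TpaL, TpdM, TpdL, TsaM, TsaL, TsdM, TsdL. Columns: Sk, Sf, Wk, Wf.
{HpaM, HpaL} → row (-1,5) (-1,5) (4,1) (-1,-3)
{HpdM, HpdL} → row (2,-1) (2,-1) (4,1) (-1,-3)
{HsaM, HsaL} → row (-1,5) (-1,5) (4,4) (4,4)
{HsdM, HsdL} → row (2,-1) (2,-1) (4,4) (4,4)
{TpaM, TpdM} → row (0,-3) (0,-3) (4,1) (-1,-3)
{TpaL, TpdL} → row (3,3) (3,3) (4,1) (-1,-3)
{TsaM, TsdM} → row (0,-3) (0,-3) (4,4) (4,4)
{TsaL, TsdL} → row (3,3) (3,3) (4,4) (4,4)
That's 8 distinct rows out of 16 strategies.

8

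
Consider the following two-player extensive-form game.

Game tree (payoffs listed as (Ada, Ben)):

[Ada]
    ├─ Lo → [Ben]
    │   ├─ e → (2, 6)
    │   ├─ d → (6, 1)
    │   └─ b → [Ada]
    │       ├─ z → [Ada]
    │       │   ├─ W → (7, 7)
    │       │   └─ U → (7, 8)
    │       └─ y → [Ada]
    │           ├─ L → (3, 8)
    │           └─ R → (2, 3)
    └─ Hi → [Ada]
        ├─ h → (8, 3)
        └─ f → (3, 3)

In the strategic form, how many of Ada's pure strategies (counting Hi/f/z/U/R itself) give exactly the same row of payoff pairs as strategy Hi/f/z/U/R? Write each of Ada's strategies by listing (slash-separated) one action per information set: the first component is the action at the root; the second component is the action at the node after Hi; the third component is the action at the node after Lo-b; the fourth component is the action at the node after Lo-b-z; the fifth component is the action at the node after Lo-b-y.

Row for Hi/f/z/U/R (columns e, d, b): (3,3) (3,3) (3,3).
Under Hi/f/z/U/R, Ada's choice at the node after Lo-b and at the node after Lo-b-z and at the node after Lo-b-y can never be reached regardless of what Ben does, so varying those choices leaves every outcome unchanged.
Holding the reachable choices fixed and varying the unreachable ones freely already gives 2 × 2 × 2 = 8 equivalent strategies.
No other strategy reproduces this row, so those 8 are the full class: Hi/f/z/W/L, Hi/f/z/W/R, Hi/f/z/U/L, Hi/f/z/U/R, Hi/f/y/W/L, Hi/f/y/W/R, Hi/f/y/U/L, Hi/f/y/U/R.

8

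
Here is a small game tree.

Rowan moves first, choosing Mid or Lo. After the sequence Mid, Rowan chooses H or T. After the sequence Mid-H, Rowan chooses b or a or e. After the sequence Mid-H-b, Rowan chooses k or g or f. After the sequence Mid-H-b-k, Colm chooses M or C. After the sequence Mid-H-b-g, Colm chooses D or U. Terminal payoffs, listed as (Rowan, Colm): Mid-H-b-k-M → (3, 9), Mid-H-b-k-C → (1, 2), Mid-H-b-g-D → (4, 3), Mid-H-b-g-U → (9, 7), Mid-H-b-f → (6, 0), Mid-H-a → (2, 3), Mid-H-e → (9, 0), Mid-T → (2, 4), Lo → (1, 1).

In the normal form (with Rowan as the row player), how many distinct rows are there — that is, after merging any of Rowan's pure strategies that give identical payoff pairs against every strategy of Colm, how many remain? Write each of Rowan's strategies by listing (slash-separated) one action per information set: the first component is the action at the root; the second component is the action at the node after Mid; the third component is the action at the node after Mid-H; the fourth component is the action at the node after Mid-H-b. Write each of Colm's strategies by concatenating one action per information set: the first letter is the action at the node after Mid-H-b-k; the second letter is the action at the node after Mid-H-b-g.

7

Rowan has 36 pure strategies: Mid/H/b/k, Mid/H/b/g, Mid/H/b/f, Mid/H/a/k, Mid/H/a/g, Mid/H/a/f, Mid/H/e/k, Mid/H/e/g, Mid/H/e/f, Mid/T/b/k, Mid/T/b/g, Mid/T/b/f, Mid/T/a/k, Mid/T/a/g, Mid/T/a/f, Mid/T/e/k, Mid/T/e/g, Mid/T/e/f, Lo/H/b/k, Lo/H/b/g, Lo/H/b/f, Lo/H/a/k, Lo/H/a/g, Lo/H/a/f, Lo/H/e/k, Lo/H/e/g, Lo/H/e/f, Lo/T/b/k, Lo/T/b/g, Lo/T/b/f, Lo/T/a/k, Lo/T/a/g, Lo/T/a/f, Lo/T/e/k, Lo/T/e/g, Lo/T/e/f. Columns: MD, MU, CD, CU.
{Mid/H/b/k} → row (3,9) (3,9) (1,2) (1,2)
{Mid/H/b/g} → row (4,3) (9,7) (4,3) (9,7)
{Mid/H/b/f} → row (6,0) (6,0) (6,0) (6,0)
{Mid/H/a/k, Mid/H/a/g, Mid/H/a/f} → row (2,3) (2,3) (2,3) (2,3)
{Mid/H/e/k, Mid/H/e/g, Mid/H/e/f} → row (9,0) (9,0) (9,0) (9,0)
{Mid/T/b/k, Mid/T/b/g, Mid/T/b/f, Mid/T/a/k, Mid/T/a/g, Mid/T/a/f, Mid/T/e/k, Mid/T/e/g, Mid/T/e/f} → row (2,4) (2,4) (2,4) (2,4)
{Lo/H/b/k, Lo/H/b/g, Lo/H/b/f, Lo/H/a/k, Lo/H/a/g, Lo/H/a/f, Lo/H/e/k, Lo/H/e/g, Lo/H/e/f, Lo/T/b/k, Lo/T/b/g, Lo/T/b/f, Lo/T/a/k, Lo/T/a/g, Lo/T/a/f, Lo/T/e/k, Lo/T/e/g, Lo/T/e/f} → row (1,1) (1,1) (1,1) (1,1)
That's 7 distinct rows out of 36 strategies.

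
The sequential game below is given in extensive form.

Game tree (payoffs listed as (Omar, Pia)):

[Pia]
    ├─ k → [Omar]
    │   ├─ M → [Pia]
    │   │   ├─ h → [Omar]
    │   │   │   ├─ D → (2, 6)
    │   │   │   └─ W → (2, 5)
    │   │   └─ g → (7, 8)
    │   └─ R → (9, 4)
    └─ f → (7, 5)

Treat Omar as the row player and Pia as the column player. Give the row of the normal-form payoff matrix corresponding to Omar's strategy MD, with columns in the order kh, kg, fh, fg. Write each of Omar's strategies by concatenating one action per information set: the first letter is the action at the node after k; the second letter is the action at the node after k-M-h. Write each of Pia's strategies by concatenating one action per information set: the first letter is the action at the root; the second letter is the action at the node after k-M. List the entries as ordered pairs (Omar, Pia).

(2,6) (7,8) (7,5) (7,5)

vs kh: Pia plays k → Omar plays M at [k] → Pia plays h at [k-M] → Omar plays D at [k-M-h] → (2, 6)
vs kg: Pia plays k → Omar plays M at [k] → Pia plays g at [k-M] → (7, 8)
vs fh: Pia plays f → (7, 5)
vs fg: Pia plays f → (7, 5)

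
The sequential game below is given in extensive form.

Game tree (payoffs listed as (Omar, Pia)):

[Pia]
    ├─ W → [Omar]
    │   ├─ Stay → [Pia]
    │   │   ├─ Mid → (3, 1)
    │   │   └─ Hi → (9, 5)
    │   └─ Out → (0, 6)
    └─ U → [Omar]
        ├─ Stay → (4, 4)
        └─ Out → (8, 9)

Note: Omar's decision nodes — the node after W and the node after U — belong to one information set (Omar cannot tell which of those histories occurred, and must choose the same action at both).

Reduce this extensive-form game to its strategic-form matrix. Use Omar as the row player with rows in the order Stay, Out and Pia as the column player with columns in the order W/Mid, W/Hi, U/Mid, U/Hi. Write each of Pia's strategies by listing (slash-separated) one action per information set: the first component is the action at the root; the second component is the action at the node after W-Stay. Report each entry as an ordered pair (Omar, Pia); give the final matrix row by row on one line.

Stay: (3,1) (9,5) (4,4) (4,4) | Out: (0,6) (0,6) (8,9) (8,9)

        W/Mid     W/Hi    U/Mid     U/Hi
Stay    (3,1)    (9,5)    (4,4)    (4,4)
 Out    (0,6)    (0,6)    (8,9)    (8,9)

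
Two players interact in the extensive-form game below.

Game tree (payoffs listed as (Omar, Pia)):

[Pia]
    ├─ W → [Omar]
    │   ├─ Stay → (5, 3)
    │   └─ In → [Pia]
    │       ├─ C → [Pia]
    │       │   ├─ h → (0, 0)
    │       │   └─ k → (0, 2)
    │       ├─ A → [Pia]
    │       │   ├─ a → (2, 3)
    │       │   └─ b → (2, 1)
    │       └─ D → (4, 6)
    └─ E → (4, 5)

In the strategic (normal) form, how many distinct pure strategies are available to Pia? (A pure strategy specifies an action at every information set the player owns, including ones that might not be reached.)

Pia owns the root with actions {W, E} — two choices.
Pia owns the node after W-In with actions {C, A, D} — three choices.
Pia owns the node after W-In-C with actions {h, k} — two choices.
Pia owns the node after W-In-A with actions {a, b} — two choices.
A pure strategy fixes one action at each information set independently, so the count is the product 2 × 3 × 2 × 2 = 24.

24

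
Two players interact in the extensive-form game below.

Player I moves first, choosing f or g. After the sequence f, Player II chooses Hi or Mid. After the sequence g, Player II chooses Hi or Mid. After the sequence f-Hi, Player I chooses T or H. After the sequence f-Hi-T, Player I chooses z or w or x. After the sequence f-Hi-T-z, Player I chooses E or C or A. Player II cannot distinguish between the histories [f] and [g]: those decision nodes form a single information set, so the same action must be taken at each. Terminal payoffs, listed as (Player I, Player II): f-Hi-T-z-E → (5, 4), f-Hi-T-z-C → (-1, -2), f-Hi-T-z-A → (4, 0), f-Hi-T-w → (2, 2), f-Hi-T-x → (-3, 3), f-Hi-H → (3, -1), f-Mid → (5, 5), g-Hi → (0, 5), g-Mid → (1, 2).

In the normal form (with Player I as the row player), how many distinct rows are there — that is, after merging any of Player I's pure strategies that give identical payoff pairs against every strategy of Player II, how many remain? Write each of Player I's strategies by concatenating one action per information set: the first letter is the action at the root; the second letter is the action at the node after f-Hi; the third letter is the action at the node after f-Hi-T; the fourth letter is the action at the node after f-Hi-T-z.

7

Player I has 36 pure strategies: fTzE, fTzC, fTzA, fTwE, fTwC, fTwA, fTxE, fTxC, fTxA, fHzE, fHzC, fHzA, fHwE, fHwC, fHwA, fHxE, fHxC, fHxA, gTzE, gTzC, gTzA, gTwE, gTwC, gTwA, gTxE, gTxC, gTxA, gHzE, gHzC, gHzA, gHwE, gHwC, gHwA, gHxE, gHxC, gHxA. Columns: Hi, Mid.
{fTzE} → row (5,4) (5,5)
{fTzC} → row (-1,-2) (5,5)
{fTzA} → row (4,0) (5,5)
{fTwE, fTwC, fTwA} → row (2,2) (5,5)
{fTxE, fTxC, fTxA} → row (-3,3) (5,5)
{fHzE, fHzC, fHzA, fHwE, fHwC, fHwA, fHxE, fHxC, fHxA} → row (3,-1) (5,5)
{gTzE, gTzC, gTzA, gTwE, gTwC, gTwA, gTxE, gTxC, gTxA, gHzE, gHzC, gHzA, gHwE, gHwC, gHwA, gHxE, gHxC, gHxA} → row (0,5) (1,2)
That's 7 distinct rows out of 36 strategies.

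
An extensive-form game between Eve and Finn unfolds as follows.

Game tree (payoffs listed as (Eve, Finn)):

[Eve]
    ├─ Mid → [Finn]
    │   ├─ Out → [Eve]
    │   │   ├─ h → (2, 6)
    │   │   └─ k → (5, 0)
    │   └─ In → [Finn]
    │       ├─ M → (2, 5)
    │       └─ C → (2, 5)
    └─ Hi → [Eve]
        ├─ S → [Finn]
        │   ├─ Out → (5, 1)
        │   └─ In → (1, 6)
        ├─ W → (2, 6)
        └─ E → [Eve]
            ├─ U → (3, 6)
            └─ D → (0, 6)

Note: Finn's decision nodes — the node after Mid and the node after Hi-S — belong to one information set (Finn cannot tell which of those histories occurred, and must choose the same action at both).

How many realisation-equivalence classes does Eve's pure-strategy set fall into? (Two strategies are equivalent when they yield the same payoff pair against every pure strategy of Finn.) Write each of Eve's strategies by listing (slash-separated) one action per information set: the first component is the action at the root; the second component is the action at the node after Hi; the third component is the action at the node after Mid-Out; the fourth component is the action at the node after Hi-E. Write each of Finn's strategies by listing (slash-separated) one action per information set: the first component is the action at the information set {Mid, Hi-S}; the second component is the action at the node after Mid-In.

6

Eve has 24 pure strategies: Mid/S/h/U, Mid/S/h/D, Mid/S/k/U, Mid/S/k/D, Mid/W/h/U, Mid/W/h/D, Mid/W/k/U, Mid/W/k/D, Mid/E/h/U, Mid/E/h/D, Mid/E/k/U, Mid/E/k/D, Hi/S/h/U, Hi/S/h/D, Hi/S/k/U, Hi/S/k/D, Hi/W/h/U, Hi/W/h/D, Hi/W/k/U, Hi/W/k/D, Hi/E/h/U, Hi/E/h/D, Hi/E/k/U, Hi/E/k/D. Columns: Out/M, Out/C, In/M, In/C.
{Mid/S/h/U, Mid/S/h/D, Mid/W/h/U, Mid/W/h/D, Mid/E/h/U, Mid/E/h/D} → row (2,6) (2,6) (2,5) (2,5)
{Mid/S/k/U, Mid/S/k/D, Mid/W/k/U, Mid/W/k/D, Mid/E/k/U, Mid/E/k/D} → row (5,0) (5,0) (2,5) (2,5)
{Hi/S/h/U, Hi/S/h/D, Hi/S/k/U, Hi/S/k/D} → row (5,1) (5,1) (1,6) (1,6)
{Hi/W/h/U, Hi/W/h/D, Hi/W/k/U, Hi/W/k/D} → row (2,6) (2,6) (2,6) (2,6)
{Hi/E/h/U, Hi/E/k/U} → row (3,6) (3,6) (3,6) (3,6)
{Hi/E/h/D, Hi/E/k/D} → row (0,6) (0,6) (0,6) (0,6)
That's 6 distinct rows out of 24 strategies.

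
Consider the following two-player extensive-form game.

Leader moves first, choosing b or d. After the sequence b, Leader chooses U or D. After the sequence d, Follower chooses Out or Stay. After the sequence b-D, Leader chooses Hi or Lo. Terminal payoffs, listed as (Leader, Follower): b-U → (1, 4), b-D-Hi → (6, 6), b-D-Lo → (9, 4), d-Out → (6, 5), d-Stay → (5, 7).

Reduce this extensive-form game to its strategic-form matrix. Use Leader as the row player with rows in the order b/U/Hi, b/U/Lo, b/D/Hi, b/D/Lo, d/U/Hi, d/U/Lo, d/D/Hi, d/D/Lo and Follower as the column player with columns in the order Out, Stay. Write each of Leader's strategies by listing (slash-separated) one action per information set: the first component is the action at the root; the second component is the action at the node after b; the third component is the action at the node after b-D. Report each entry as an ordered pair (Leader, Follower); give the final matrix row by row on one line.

            Out     Stay
b/U/Hi    (1,4)    (1,4)
b/U/Lo    (1,4)    (1,4)
b/D/Hi    (6,6)    (6,6)
b/D/Lo    (9,4)    (9,4)
d/U/Hi    (6,5)    (5,7)
d/U/Lo    (6,5)    (5,7)
d/D/Hi    (6,5)    (5,7)
d/D/Lo    (6,5)    (5,7)

b/U/Hi: (1,4) (1,4) | b/U/Lo: (1,4) (1,4) | b/D/Hi: (6,6) (6,6) | b/D/Lo: (9,4) (9,4) | d/U/Hi: (6,5) (5,7) | d/U/Lo: (6,5) (5,7) | d/D/Hi: (6,5) (5,7) | d/D/Lo: (6,5) (5,7)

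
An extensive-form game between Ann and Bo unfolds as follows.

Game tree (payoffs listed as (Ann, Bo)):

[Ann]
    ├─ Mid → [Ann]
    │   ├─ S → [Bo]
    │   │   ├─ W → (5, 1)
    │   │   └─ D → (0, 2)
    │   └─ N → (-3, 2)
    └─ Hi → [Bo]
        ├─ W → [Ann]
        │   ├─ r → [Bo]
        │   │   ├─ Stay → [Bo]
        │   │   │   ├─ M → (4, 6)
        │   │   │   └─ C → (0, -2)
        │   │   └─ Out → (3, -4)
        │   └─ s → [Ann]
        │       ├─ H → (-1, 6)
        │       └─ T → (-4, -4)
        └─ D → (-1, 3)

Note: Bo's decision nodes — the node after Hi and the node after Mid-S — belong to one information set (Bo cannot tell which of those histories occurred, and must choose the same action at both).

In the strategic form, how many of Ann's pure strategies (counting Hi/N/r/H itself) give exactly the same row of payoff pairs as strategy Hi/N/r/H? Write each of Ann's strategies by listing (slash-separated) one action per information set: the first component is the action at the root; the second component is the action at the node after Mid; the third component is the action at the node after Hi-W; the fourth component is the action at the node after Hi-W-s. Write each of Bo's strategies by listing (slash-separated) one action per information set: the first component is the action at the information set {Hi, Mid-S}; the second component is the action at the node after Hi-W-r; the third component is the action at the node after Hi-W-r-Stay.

4

Row for Hi/N/r/H (columns W/Stay/M, W/Stay/C, W/Out/M, W/Out/C, D/Stay/M, D/Stay/C, D/Out/M, D/Out/C): (4,6) (0,-2) (3,-4) (3,-4) (-1,3) (-1,3) (-1,3) (-1,3).
Under Hi/N/r/H, Ann's choice at the node after Mid and at the node after Hi-W-s can never be reached regardless of what Bo does, so varying those choices leaves every outcome unchanged.
Holding the reachable choices fixed and varying the unreachable ones freely already gives 2 × 2 = 4 equivalent strategies.
No other strategy reproduces this row, so those 4 are the full class: Hi/S/r/H, Hi/S/r/T, Hi/N/r/H, Hi/N/r/T.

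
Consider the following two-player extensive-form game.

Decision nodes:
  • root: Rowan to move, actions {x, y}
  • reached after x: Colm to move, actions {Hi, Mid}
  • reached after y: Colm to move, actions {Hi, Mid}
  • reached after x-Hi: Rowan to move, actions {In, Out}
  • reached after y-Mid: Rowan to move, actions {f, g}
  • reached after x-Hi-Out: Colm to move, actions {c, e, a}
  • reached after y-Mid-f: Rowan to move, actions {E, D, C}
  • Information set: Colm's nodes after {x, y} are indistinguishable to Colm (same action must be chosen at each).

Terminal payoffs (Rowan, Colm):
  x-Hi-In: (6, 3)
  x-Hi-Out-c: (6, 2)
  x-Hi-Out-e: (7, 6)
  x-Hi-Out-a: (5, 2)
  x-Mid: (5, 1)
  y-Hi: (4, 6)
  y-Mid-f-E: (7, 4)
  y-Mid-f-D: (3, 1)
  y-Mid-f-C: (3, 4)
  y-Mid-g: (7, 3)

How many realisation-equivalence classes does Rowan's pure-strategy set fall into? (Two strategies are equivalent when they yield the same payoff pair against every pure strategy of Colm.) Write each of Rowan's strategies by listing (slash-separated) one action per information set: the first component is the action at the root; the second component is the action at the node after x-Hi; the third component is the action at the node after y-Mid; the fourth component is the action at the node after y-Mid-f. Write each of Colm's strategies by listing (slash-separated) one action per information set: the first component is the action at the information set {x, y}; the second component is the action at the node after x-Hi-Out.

6

Rowan has 24 pure strategies: x/In/f/E, x/In/f/D, x/In/f/C, x/In/g/E, x/In/g/D, x/In/g/C, x/Out/f/E, x/Out/f/D, x/Out/f/C, x/Out/g/E, x/Out/g/D, x/Out/g/C, y/In/f/E, y/In/f/D, y/In/f/C, y/In/g/E, y/In/g/D, y/In/g/C, y/Out/f/E, y/Out/f/D, y/Out/f/C, y/Out/g/E, y/Out/g/D, y/Out/g/C. Columns: Hi/c, Hi/e, Hi/a, Mid/c, Mid/e, Mid/a.
{x/In/f/E, x/In/f/D, x/In/f/C, x/In/g/E, x/In/g/D, x/In/g/C} → row (6,3) (6,3) (6,3) (5,1) (5,1) (5,1)
{x/Out/f/E, x/Out/f/D, x/Out/f/C, x/Out/g/E, x/Out/g/D, x/Out/g/C} → row (6,2) (7,6) (5,2) (5,1) (5,1) (5,1)
{y/In/f/E, y/Out/f/E} → row (4,6) (4,6) (4,6) (7,4) (7,4) (7,4)
{y/In/f/D, y/Out/f/D} → row (4,6) (4,6) (4,6) (3,1) (3,1) (3,1)
{y/In/f/C, y/Out/f/C} → row (4,6) (4,6) (4,6) (3,4) (3,4) (3,4)
{y/In/g/E, y/In/g/D, y/In/g/C, y/Out/g/E, y/Out/g/D, y/Out/g/C} → row (4,6) (4,6) (4,6) (7,3) (7,3) (7,3)
That's 6 distinct rows out of 24 strategies.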